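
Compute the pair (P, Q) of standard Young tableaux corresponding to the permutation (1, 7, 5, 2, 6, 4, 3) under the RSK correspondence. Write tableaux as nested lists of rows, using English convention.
P = [[1, 2, 3], [4, 6], [5], [7]], Q = [[1, 2, 5], [3, 6], [4], [7]]

Insert each entry of the permutation into P by Schensted row insertion, recording in Q the position of each new cell.

Insert 1: appended to row 1. P = [[1]].
Insert 7: appended to row 1. P = [[1, 7]].
Insert 5: 5 bumps 7 from row 1; 7 starts row 2. P = [[1, 5], [7]].
Insert 2: 2 bumps 5 from row 1; 5 bumps 7 from row 2; 7 starts row 3. P = [[1, 2], [5], [7]].
Insert 6: appended to row 1. P = [[1, 2, 6], [5], [7]].
Insert 4: 4 bumps 6 from row 1; 6 appends to row 2. P = [[1, 2, 4], [5, 6], [7]].
Insert 3: 3 bumps 4 from row 1; 4 bumps 5 from row 2; 5 bumps 7 from row 3; 7 starts row 4. P = [[1, 2, 3], [4, 6], [5], [7]].

So P = [[1, 2, 3], [4, 6], [5], [7]], Q = [[1, 2, 5], [3, 6], [4], [7]].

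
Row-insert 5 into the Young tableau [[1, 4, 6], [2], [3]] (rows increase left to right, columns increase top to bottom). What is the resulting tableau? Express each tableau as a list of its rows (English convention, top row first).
[[1, 4, 5], [2, 6], [3]]

In row 1, 5 replaces 6 (the leftmost entry greater than 5); 6 is bumped to row 2. 6 is appended to row 2. The new tableau is [[1, 4, 5], [2, 6], [3]].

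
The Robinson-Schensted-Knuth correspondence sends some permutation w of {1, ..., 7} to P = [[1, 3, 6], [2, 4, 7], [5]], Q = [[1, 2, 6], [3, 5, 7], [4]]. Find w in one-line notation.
2 5 4 1 3 7 6

Reverse the RSK construction: for i from n down to 1, find the cell of Q containing i, remove the entry at that cell from P, and reverse-bump it up through P; the value ejected from row 1 is w(i).

Step i=7: Q has 7 at row 2, column 3; remove 7 from row 2 of P and reverse-bump: 7 enters row 1 and ejects 6. So w(7) = 6. P is now [[1, 3, 7], [2, 4], [5]].
Step i=6: Q has 6 at row 1, column 3; remove that cell from P, ejecting 7. So w(6) = 7. P is now [[1, 3], [2, 4], [5]].
Step i=5: Q has 5 at row 2, column 2; remove 4 from row 2 of P and reverse-bump: 4 enters row 1 and ejects 3. So w(5) = 3. P is now [[1, 4], [2], [5]].
Step i=4: Q has 4 at row 3, column 1; remove 5 from row 3 of P and reverse-bump: 5 enters row 2 and ejects 2; 2 enters row 1 and ejects 1. So w(4) = 1. P is now [[2, 4], [5]].
Step i=3: Q has 3 at row 2, column 1; remove 5 from row 2 of P and reverse-bump: 5 enters row 1 and ejects 4. So w(3) = 4. P is now [[2, 5]].
Step i=2: Q has 2 at row 1, column 2; remove that cell from P, ejecting 5. So w(2) = 5. P is now [[2]].
Step i=1: Q has 1 at row 1, column 1; remove that cell from P, ejecting 2. So w(1) = 2. P is now [].

So w = 2 5 4 1 3 7 6.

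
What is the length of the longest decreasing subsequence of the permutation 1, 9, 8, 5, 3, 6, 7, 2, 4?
5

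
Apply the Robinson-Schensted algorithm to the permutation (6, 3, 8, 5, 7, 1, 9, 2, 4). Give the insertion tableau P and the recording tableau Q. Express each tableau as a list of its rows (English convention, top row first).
Insert each entry of the permutation into P by Schensted row insertion, recording in Q the position of each new cell.

Insert 6: appended to row 1. P = [[6]], Q = [[1]].
Insert 3: 3 bumps 6 from row 1; 6 starts row 2. P = [[3], [6]], Q = [[1], [2]].
Insert 8: appended to row 1. P = [[3, 8], [6]], Q = [[1, 3], [2]].
Insert 5: 5 bumps 8 from row 1; 8 appends to row 2. P = [[3, 5], [6, 8]], Q = [[1, 3], [2, 4]].
Insert 7: appended to row 1. P = [[3, 5, 7], [6, 8]], Q = [[1, 3, 5], [2, 4]].
Insert 1: 1 bumps 3 from row 1; 3 bumps 6 from row 2; 6 starts row 3. P = [[1, 5, 7], [3, 8], [6]], Q = [[1, 3, 5], [2, 4], [6]].
Insert 9: appended to row 1. P = [[1, 5, 7, 9], [3, 8], [6]], Q = [[1, 3, 5, 7], [2, 4], [6]].
Insert 2: 2 bumps 5 from row 1; 5 bumps 8 from row 2; 8 appends to row 3. P = [[1, 2, 7, 9], [3, 5], [6, 8]], Q = [[1, 3, 5, 7], [2, 4], [6, 8]].
Insert 4: 4 bumps 7 from row 1; 7 appends to row 2. P = [[1, 2, 4, 9], [3, 5, 7], [6, 8]], Q = [[1, 3, 5, 7], [2, 4, 9], [6, 8]].

So P = [[1, 2, 4, 9], [3, 5, 7], [6, 8]], Q = [[1, 3, 5, 7], [2, 4, 9], [6, 8]].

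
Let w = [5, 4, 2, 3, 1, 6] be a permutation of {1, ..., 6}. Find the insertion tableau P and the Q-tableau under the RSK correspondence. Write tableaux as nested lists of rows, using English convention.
P = [[1, 3, 6], [2], [4], [5]], Q = [[1, 4, 6], [2], [3], [5]]

Insert each entry of the permutation into P by Schensted row insertion, recording in Q the position of each new cell.

Insert 5: appended to row 1. P = [[5]].
Insert 4: 4 bumps 5 from row 1; 5 starts row 2. P = [[4], [5]].
Insert 2: 2 bumps 4 from row 1; 4 bumps 5 from row 2; 5 starts row 3. P = [[2], [4], [5]].
Insert 3: appended to row 1. P = [[2, 3], [4], [5]].
Insert 1: 1 bumps 2 from row 1; 2 bumps 4 from row 2; 4 bumps 5 from row 3; 5 starts row 4. P = [[1, 3], [2], [4], [5]].
Insert 6: appended to row 1. P = [[1, 3, 6], [2], [4], [5]].

So P = [[1, 3, 6], [2], [4], [5]], Q = [[1, 4, 6], [2], [3], [5]].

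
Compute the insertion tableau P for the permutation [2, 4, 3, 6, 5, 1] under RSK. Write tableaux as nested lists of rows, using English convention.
Insert 2: appended to row 1. P = [[2]].
Insert 4: appended to row 1. P = [[2, 4]].
Insert 3: 3 bumps 4 from row 1; 4 starts row 2. P = [[2, 3], [4]].
Insert 6: appended to row 1. P = [[2, 3, 6], [4]].
Insert 5: 5 bumps 6 from row 1; 6 appends to row 2. P = [[2, 3, 5], [4, 6]].
Insert 1: 1 bumps 2 from row 1; 2 bumps 4 from row 2; 4 starts row 3. P = [[1, 3, 5], [2, 6], [4]].

So P = [[1, 3, 5], [2, 6], [4]].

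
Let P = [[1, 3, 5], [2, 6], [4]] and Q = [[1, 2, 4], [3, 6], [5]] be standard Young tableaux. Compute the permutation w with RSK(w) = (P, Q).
Reverse the RSK construction: for i from n down to 1, find the cell of Q containing i, remove the entry at that cell from P, and reverse-bump it up through P; the value ejected from row 1 is w(i).

Step i=6: Q has 6 at row 2, column 2; remove 6 from row 2 of P and reverse-bump: 6 enters row 1 and ejects 5. So w(6) = 5. P is now [[1, 3, 6], [2], [4]].
Step i=5: Q has 5 at row 3, column 1; remove 4 from row 3 of P and reverse-bump: 4 enters row 2 and ejects 2; 2 enters row 1 and ejects 1. So w(5) = 1. P is now [[2, 3, 6], [4]].
Step i=4: Q has 4 at row 1, column 3; remove that cell from P, ejecting 6. So w(4) = 6. P is now [[2, 3], [4]].
Step i=3: Q has 3 at row 2, column 1; remove 4 from row 2 of P and reverse-bump: 4 enters row 1 and ejects 3. So w(3) = 3. P is now [[2, 4]].
Step i=2: Q has 2 at row 1, column 2; remove that cell from P, ejecting 4. So w(2) = 4. P is now [[2]].
Step i=1: Q has 1 at row 1, column 1; remove that cell from P, ejecting 2. So w(1) = 2. P is now [].

So w = 2 4 3 6 1 5.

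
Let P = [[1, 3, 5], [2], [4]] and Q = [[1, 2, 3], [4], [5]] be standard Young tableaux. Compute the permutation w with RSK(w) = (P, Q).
2 4 5 3 1

Reverse the RSK construction: for i from n down to 1, find the cell of Q containing i, remove the entry at that cell from P, and reverse-bump it up through P; the value ejected from row 1 is w(i).

Step i=5: Q has 5 at row 3, column 1; remove 4 from row 3 of P and reverse-bump: 4 enters row 2 and ejects 2; 2 enters row 1 and ejects 1. So w(5) = 1. P is now [[2, 3, 5], [4]].
Step i=4: Q has 4 at row 2, column 1; remove 4 from row 2 of P and reverse-bump: 4 enters row 1 and ejects 3. So w(4) = 3. P is now [[2, 4, 5]].
Step i=3: Q has 3 at row 1, column 3; remove that cell from P, ejecting 5. So w(3) = 5. P is now [[2, 4]].
Step i=2: Q has 2 at row 1, column 2; remove that cell from P, ejecting 4. So w(2) = 4. P is now [[2]].
Step i=1: Q has 1 at row 1, column 1; remove that cell from P, ejecting 2. So w(1) = 2. P is now [].

So w = 2 4 5 3 1.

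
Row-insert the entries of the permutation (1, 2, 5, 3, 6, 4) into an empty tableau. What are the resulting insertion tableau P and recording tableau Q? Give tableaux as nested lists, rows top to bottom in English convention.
Insert each entry of the permutation into P by Schensted row insertion, recording in Q the position of each new cell.

Insert 1: appended to row 1. P = [[1]], Q = [[1]].
Insert 2: appended to row 1. P = [[1, 2]], Q = [[1, 2]].
Insert 5: appended to row 1. P = [[1, 2, 5]], Q = [[1, 2, 3]].
Insert 3: 3 bumps 5 from row 1; 5 starts row 2. P = [[1, 2, 3], [5]], Q = [[1, 2, 3], [4]].
Insert 6: appended to row 1. P = [[1, 2, 3, 6], [5]], Q = [[1, 2, 3, 5], [4]].
Insert 4: 4 bumps 6 from row 1; 6 appends to row 2. P = [[1, 2, 3, 4], [5, 6]], Q = [[1, 2, 3, 5], [4, 6]].

So P = [[1, 2, 3, 4], [5, 6]], Q = [[1, 2, 3, 5], [4, 6]].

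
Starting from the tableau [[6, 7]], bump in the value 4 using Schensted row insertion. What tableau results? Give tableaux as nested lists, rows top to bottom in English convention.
[[4, 7], [6]]

In row 1, 4 replaces 6 (the leftmost entry greater than 4); 6 is bumped to row 2. 6 starts a new row 2. The new tableau is [[4, 7], [6]].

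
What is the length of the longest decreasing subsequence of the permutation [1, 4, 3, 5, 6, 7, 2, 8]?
3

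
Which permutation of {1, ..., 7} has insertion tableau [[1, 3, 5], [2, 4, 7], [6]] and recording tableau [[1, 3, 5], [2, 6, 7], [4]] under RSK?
Reverse RSK: for i = n, n-1, ..., 1, locate i in Q, remove the corresponding corner cell from P, and reverse-bump its entry up through P; the value ejected from row 1 is w(i).

So w = 6 2 4 1 7 3 5.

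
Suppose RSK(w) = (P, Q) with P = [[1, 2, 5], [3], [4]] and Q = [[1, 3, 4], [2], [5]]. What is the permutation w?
Reverse the RSK construction: for i from n down to 1, find the cell of Q containing i, remove the entry at that cell from P, and reverse-bump it up through P; the value ejected from row 1 is w(i).

Step i=5: Q has 5 at row 3, column 1; remove 4 from row 3 of P and reverse-bump: 4 enters row 2 and ejects 3; 3 enters row 1 and ejects 2. So w(5) = 2. P is now [[1, 3, 5], [4]].
Step i=4: Q has 4 at row 1, column 3; remove that cell from P, ejecting 5. So w(4) = 5. P is now [[1, 3], [4]].
Step i=3: Q has 3 at row 1, column 2; remove that cell from P, ejecting 3. So w(3) = 3. P is now [[1], [4]].
Step i=2: Q has 2 at row 2, column 1; remove 4 from row 2 of P and reverse-bump: 4 enters row 1 and ejects 1. So w(2) = 1. P is now [[4]].
Step i=1: Q has 1 at row 1, column 1; remove that cell from P, ejecting 4. So w(1) = 4. P is now [].

So w = 4 1 3 5 2.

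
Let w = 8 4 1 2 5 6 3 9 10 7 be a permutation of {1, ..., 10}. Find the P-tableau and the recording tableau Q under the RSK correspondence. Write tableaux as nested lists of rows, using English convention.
Insert each entry of the permutation into P by Schensted row insertion, recording in Q the position of each new cell.

Insert 8: appended to row 1. P = [[8]].
Insert 4: 4 bumps 8 from row 1; 8 starts row 2. P = [[4], [8]].
Insert 1: 1 bumps 4 from row 1; 4 bumps 8 from row 2; 8 starts row 3. P = [[1], [4], [8]].
Insert 2: appended to row 1. P = [[1, 2], [4], [8]].
Insert 5: appended to row 1. P = [[1, 2, 5], [4], [8]].
Insert 6: appended to row 1. P = [[1, 2, 5, 6], [4], [8]].
Insert 3: 3 bumps 5 from row 1; 5 appends to row 2. P = [[1, 2, 3, 6], [4, 5], [8]].
Insert 9: appended to row 1. P = [[1, 2, 3, 6, 9], [4, 5], [8]].
Insert 10: appended to row 1. P = [[1, 2, 3, 6, 9, 10], [4, 5], [8]].
Insert 7: 7 bumps 9 from row 1; 9 appends to row 2. P = [[1, 2, 3, 6, 7, 10], [4, 5, 9], [8]].

So P = [[1, 2, 3, 6, 7, 10], [4, 5, 9], [8]], Q = [[1, 4, 5, 6, 8, 9], [2, 7, 10], [3]].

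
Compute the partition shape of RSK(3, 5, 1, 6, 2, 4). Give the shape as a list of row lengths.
[3, 3]

Row-insert each entry into an empty tableau.

After inserting 3: P = [[3]].
After inserting 5: P = [[3, 5]].
After inserting 1: P = [[1, 5], [3]].
After inserting 6: P = [[1, 5, 6], [3]].
After inserting 2: P = [[1, 2, 6], [3, 5]].
After inserting 4: P = [[1, 2, 4], [3, 5, 6]].

The final insertion tableau P = [[1, 2, 4], [3, 5, 6]] has shape [3, 3].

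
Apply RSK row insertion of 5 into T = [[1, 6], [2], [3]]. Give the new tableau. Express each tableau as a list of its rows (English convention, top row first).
[[1, 5], [2, 6], [3]]

In row 1, 5 replaces 6 (the leftmost entry greater than 5); 6 is bumped to row 2. 6 is appended to row 2. The new tableau is [[1, 5], [2, 6], [3]].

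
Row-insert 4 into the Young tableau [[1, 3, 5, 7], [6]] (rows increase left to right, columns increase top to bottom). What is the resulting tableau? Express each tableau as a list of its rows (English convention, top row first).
In row 1, 4 replaces 5 (the leftmost entry greater than 4); 5 is bumped to row 2. In row 2, 5 replaces 6 (the leftmost entry greater than 5); 6 is bumped to row 3. 6 starts a new row 3. The new tableau is [[1, 3, 4, 7], [5], [6]].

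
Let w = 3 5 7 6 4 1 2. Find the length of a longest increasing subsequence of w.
3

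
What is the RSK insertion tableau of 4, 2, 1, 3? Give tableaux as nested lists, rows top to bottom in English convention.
Insert 4: appended to row 1. P = [[4]].
Insert 2: 2 bumps 4 from row 1; 4 starts row 2. P = [[2], [4]].
Insert 1: 1 bumps 2 from row 1; 2 bumps 4 from row 2; 4 starts row 3. P = [[1], [2], [4]].
Insert 3: appended to row 1. P = [[1, 3], [2], [4]].

So P = [[1, 3], [2], [4]].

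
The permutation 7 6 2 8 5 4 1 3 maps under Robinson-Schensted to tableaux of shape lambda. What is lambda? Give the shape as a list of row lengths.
[2, 2, 2, 1, 1]

Row-insert each entry into an empty tableau.

After inserting 7: P = [[7]].
After inserting 6: P = [[6], [7]].
After inserting 2: P = [[2], [6], [7]].
After inserting 8: P = [[2, 8], [6], [7]].
After inserting 5: P = [[2, 5], [6, 8], [7]].
After inserting 4: P = [[2, 4], [5, 8], [6], [7]].
After inserting 1: P = [[1, 4], [2, 8], [5], [6], [7]].
After inserting 3: P = [[1, 3], [2, 4], [5, 8], [6], [7]].

The final insertion tableau P = [[1, 3], [2, 4], [5, 8], [6], [7]] has shape [2, 2, 2, 1, 1].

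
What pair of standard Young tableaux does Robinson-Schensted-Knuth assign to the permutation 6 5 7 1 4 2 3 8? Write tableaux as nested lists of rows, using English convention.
P = [[1, 2, 3, 8], [4, 7], [5], [6]], Q = [[1, 3, 7, 8], [2, 5], [4], [6]]

Insert each entry of the permutation into P by Schensted row insertion, recording in Q the position of each new cell.

Insert 6: appended to row 1. P = [[6]], Q = [[1]].
Insert 5: 5 bumps 6 from row 1; 6 starts row 2. P = [[5], [6]], Q = [[1], [2]].
Insert 7: appended to row 1. P = [[5, 7], [6]], Q = [[1, 3], [2]].
Insert 1: 1 bumps 5 from row 1; 5 bumps 6 from row 2; 6 starts row 3. P = [[1, 7], [5], [6]], Q = [[1, 3], [2], [4]].
Insert 4: 4 bumps 7 from row 1; 7 appends to row 2. P = [[1, 4], [5, 7], [6]], Q = [[1, 3], [2, 5], [4]].
Insert 2: 2 bumps 4 from row 1; 4 bumps 5 from row 2; 5 bumps 6 from row 3; 6 starts row 4. P = [[1, 2], [4, 7], [5], [6]], Q = [[1, 3], [2, 5], [4], [6]].
Insert 3: appended to row 1. P = [[1, 2, 3], [4, 7], [5], [6]], Q = [[1, 3, 7], [2, 5], [4], [6]].
Insert 8: appended to row 1. P = [[1, 2, 3, 8], [4, 7], [5], [6]], Q = [[1, 3, 7, 8], [2, 5], [4], [6]].

So P = [[1, 2, 3, 8], [4, 7], [5], [6]], Q = [[1, 3, 7, 8], [2, 5], [4], [6]].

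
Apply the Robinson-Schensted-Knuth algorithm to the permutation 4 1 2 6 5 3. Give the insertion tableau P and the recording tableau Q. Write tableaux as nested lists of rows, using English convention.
Insert each entry of the permutation into P by Schensted row insertion, recording in Q the position of each new cell.

Insert 4: appended to row 1. P = [[4]], Q = [[1]].
Insert 1: 1 bumps 4 from row 1; 4 starts row 2. P = [[1], [4]], Q = [[1], [2]].
Insert 2: appended to row 1. P = [[1, 2], [4]], Q = [[1, 3], [2]].
Insert 6: appended to row 1. P = [[1, 2, 6], [4]], Q = [[1, 3, 4], [2]].
Insert 5: 5 bumps 6 from row 1; 6 appends to row 2. P = [[1, 2, 5], [4, 6]], Q = [[1, 3, 4], [2, 5]].
Insert 3: 3 bumps 5 from row 1; 5 bumps 6 from row 2; 6 starts row 3. P = [[1, 2, 3], [4, 5], [6]], Q = [[1, 3, 4], [2, 5], [6]].

So P = [[1, 2, 3], [4, 5], [6]], Q = [[1, 3, 4], [2, 5], [6]].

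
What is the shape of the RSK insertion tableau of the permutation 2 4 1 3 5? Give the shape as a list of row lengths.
[3, 2]

RSK row insertion gives P = [[1, 3, 5], [2, 4]], which has shape [3, 2].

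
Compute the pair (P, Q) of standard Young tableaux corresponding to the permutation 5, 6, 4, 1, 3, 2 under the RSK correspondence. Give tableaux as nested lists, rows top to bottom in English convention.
P = [[1, 2], [3, 6], [4], [5]], Q = [[1, 2], [3, 5], [4], [6]]

Insert each entry of the permutation into P by Schensted row insertion, recording in Q the position of each new cell.

Insert 5: appended to row 1. P = [[5]].
Insert 6: appended to row 1. P = [[5, 6]].
Insert 4: 4 bumps 5 from row 1; 5 starts row 2. P = [[4, 6], [5]].
Insert 1: 1 bumps 4 from row 1; 4 bumps 5 from row 2; 5 starts row 3. P = [[1, 6], [4], [5]].
Insert 3: 3 bumps 6 from row 1; 6 appends to row 2. P = [[1, 3], [4, 6], [5]].
Insert 2: 2 bumps 3 from row 1; 3 bumps 4 from row 2; 4 bumps 5 from row 3; 5 starts row 4. P = [[1, 2], [3, 6], [4], [5]].

So P = [[1, 2], [3, 6], [4], [5]], Q = [[1, 2], [3, 5], [4], [6]].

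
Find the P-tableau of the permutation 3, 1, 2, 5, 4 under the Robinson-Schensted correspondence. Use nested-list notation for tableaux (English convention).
After inserting 3: P = [[3]].
After inserting 1: P = [[1], [3]].
After inserting 2: P = [[1, 2], [3]].
After inserting 5: P = [[1, 2, 5], [3]].
After inserting 4: P = [[1, 2, 4], [3, 5]].

So P = [[1, 2, 4], [3, 5]].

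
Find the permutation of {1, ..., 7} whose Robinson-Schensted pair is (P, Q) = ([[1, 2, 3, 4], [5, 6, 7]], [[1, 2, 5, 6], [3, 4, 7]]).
5 6 1 2 3 7 4

Reverse the RSK construction: for i from n down to 1, find the cell of Q containing i, remove the entry at that cell from P, and reverse-bump it up through P; the value ejected from row 1 is w(i).

Step i=7: Q has 7 at row 2, column 3; remove 7 from row 2 of P and reverse-bump: 7 enters row 1 and ejects 4. So w(7) = 4. P is now [[1, 2, 3, 7], [5, 6]].
Step i=6: Q has 6 at row 1, column 4; remove that cell from P, ejecting 7. So w(6) = 7. P is now [[1, 2, 3], [5, 6]].
Step i=5: Q has 5 at row 1, column 3; remove that cell from P, ejecting 3. So w(5) = 3. P is now [[1, 2], [5, 6]].
Step i=4: Q has 4 at row 2, column 2; remove 6 from row 2 of P and reverse-bump: 6 enters row 1 and ejects 2. So w(4) = 2. P is now [[1, 6], [5]].
Step i=3: Q has 3 at row 2, column 1; remove 5 from row 2 of P and reverse-bump: 5 enters row 1 and ejects 1. So w(3) = 1. P is now [[5, 6]].
Step i=2: Q has 2 at row 1, column 2; remove that cell from P, ejecting 6. So w(2) = 6. P is now [[5]].
Step i=1: Q has 1 at row 1, column 1; remove that cell from P, ejecting 5. So w(1) = 5. P is now [].

So w = 5 6 1 2 3 7 4.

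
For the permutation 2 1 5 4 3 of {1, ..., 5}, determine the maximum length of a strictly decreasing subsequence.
3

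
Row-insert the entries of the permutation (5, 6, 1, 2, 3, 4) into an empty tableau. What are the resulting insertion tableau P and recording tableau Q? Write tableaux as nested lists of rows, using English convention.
Insert each entry of the permutation into P by Schensted row insertion, recording in Q the position of each new cell.

Insert 5: appended to row 1. P = [[5]], Q = [[1]].
Insert 6: appended to row 1. P = [[5, 6]], Q = [[1, 2]].
Insert 1: 1 bumps 5 from row 1; 5 starts row 2. P = [[1, 6], [5]], Q = [[1, 2], [3]].
Insert 2: 2 bumps 6 from row 1; 6 appends to row 2. P = [[1, 2], [5, 6]], Q = [[1, 2], [3, 4]].
Insert 3: appended to row 1. P = [[1, 2, 3], [5, 6]], Q = [[1, 2, 5], [3, 4]].
Insert 4: appended to row 1. P = [[1, 2, 3, 4], [5, 6]], Q = [[1, 2, 5, 6], [3, 4]].

So P = [[1, 2, 3, 4], [5, 6]], Q = [[1, 2, 5, 6], [3, 4]].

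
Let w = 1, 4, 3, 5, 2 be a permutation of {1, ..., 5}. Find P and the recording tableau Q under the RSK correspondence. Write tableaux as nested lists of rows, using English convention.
P = [[1, 2, 5], [3], [4]], Q = [[1, 2, 4], [3], [5]]

Insert each entry of the permutation into P by Schensted row insertion, recording in Q the position of each new cell.

Insert 1: appended to row 1. P = [[1]].
Insert 4: appended to row 1. P = [[1, 4]].
Insert 3: 3 bumps 4 from row 1; 4 starts row 2. P = [[1, 3], [4]].
Insert 5: appended to row 1. P = [[1, 3, 5], [4]].
Insert 2: 2 bumps 3 from row 1; 3 bumps 4 from row 2; 4 starts row 3. P = [[1, 2, 5], [3], [4]].

So P = [[1, 2, 5], [3], [4]], Q = [[1, 2, 4], [3], [5]].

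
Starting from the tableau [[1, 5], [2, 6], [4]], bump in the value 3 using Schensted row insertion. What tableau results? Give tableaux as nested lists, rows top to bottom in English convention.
In row 1, 3 replaces 5 (the leftmost entry greater than 3); 5 is bumped to row 2. In row 2, 5 replaces 6 (the leftmost entry greater than 5); 6 is bumped to row 3. 6 is appended to row 3. The new tableau is [[1, 3], [2, 5], [4, 6]].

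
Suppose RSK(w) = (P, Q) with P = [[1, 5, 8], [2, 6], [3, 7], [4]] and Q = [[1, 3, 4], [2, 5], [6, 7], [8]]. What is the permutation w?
4 3 7 8 6 2 5 1

Reverse RSK: for i = n, n-1, ..., 1, locate i in Q, remove the corresponding corner cell from P, and reverse-bump its entry up through P; the value ejected from row 1 is w(i).

So w = 4 3 7 8 6 2 5 1.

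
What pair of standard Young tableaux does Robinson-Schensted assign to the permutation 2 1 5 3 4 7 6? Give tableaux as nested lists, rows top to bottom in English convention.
P = [[1, 3, 4, 6], [2, 5, 7]], Q = [[1, 3, 5, 6], [2, 4, 7]]

Insert each entry of the permutation into P by Schensted row insertion, recording in Q the position of each new cell.

After inserting 2: P = [[2]].
After inserting 1: P = [[1], [2]].
After inserting 5: P = [[1, 5], [2]].
After inserting 3: P = [[1, 3], [2, 5]].
After inserting 4: P = [[1, 3, 4], [2, 5]].
After inserting 7: P = [[1, 3, 4, 7], [2, 5]].
After inserting 6: P = [[1, 3, 4, 6], [2, 5, 7]].

So P = [[1, 3, 4, 6], [2, 5, 7]], Q = [[1, 3, 5, 6], [2, 4, 7]].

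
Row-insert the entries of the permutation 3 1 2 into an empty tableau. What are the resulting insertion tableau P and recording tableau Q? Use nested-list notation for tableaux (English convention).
Insert each entry of the permutation into P by Schensted row insertion, recording in Q the position of each new cell.

After inserting 3: P = [[3]].
After inserting 1: P = [[1], [3]].
After inserting 2: P = [[1, 2], [3]].

So P = [[1, 2], [3]], Q = [[1, 3], [2]].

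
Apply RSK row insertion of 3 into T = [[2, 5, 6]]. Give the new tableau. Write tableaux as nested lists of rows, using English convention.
In row 1, 3 replaces 5 (the leftmost entry greater than 3); 5 is bumped to row 2. 5 starts a new row 2. The new tableau is [[2, 3, 6], [5]].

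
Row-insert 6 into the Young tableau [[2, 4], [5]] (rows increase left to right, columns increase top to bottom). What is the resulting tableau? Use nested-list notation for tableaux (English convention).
6 is larger than every entry of row 1, so it is appended to row 1. The new tableau is [[2, 4, 6], [5]].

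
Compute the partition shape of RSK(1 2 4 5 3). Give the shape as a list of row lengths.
[4, 1]

Row-insert each entry into an empty tableau.

After inserting 1: P = [[1]].
After inserting 2: P = [[1, 2]].
After inserting 4: P = [[1, 2, 4]].
After inserting 5: P = [[1, 2, 4, 5]].
After inserting 3: P = [[1, 2, 3, 5], [4]].

The final insertion tableau P = [[1, 2, 3, 5], [4]] has shape [4, 1].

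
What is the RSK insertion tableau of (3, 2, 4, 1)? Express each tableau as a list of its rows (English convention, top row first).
Insert 3: appended to row 1. P = [[3]].
Insert 2: 2 bumps 3 from row 1; 3 starts row 2. P = [[2], [3]].
Insert 4: appended to row 1. P = [[2, 4], [3]].
Insert 1: 1 bumps 2 from row 1; 2 bumps 3 from row 2; 3 starts row 3. P = [[1, 4], [2], [3]].

So P = [[1, 4], [2], [3]].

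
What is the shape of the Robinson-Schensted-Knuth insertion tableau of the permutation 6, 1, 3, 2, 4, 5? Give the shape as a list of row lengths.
RSK row insertion gives P = [[1, 2, 4, 5], [3], [6]], which has shape [4, 1, 1].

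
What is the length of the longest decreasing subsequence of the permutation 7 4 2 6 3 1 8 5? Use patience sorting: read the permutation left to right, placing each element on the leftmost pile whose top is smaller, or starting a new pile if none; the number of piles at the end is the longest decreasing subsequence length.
7: new pile. tops = [7]
4: new pile. tops = [7, 4]
2: new pile. tops = [7, 4, 2]
6: onto pile 2 (replacing 4). tops = [7, 6, 2]
3: onto pile 3 (replacing 2). tops = [7, 6, 3]
1: new pile. tops = [7, 6, 3, 1]
8: onto pile 1 (replacing 7). tops = [8, 6, 3, 1]
5: onto pile 3 (replacing 3). tops = [8, 6, 5, 1]

4 piles, so the longest decreasing subsequence has length 4.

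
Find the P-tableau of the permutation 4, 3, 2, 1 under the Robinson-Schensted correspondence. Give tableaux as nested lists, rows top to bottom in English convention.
Insert 4: appended to row 1. P = [[4]].
Insert 3: 3 bumps 4 from row 1; 4 starts row 2. P = [[3], [4]].
Insert 2: 2 bumps 3 from row 1; 3 bumps 4 from row 2; 4 starts row 3. P = [[2], [3], [4]].
Insert 1: 1 bumps 2 from row 1; 2 bumps 3 from row 2; 3 bumps 4 from row 3; 4 starts row 4. P = [[1], [2], [3], [4]].

So P = [[1], [2], [3], [4]].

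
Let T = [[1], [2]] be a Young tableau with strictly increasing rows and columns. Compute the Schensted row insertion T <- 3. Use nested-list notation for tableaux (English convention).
3 is larger than every entry of row 1, so it is appended to row 1. The new tableau is [[1, 3], [2]].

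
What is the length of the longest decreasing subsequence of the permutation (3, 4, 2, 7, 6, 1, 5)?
3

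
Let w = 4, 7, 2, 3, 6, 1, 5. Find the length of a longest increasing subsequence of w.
3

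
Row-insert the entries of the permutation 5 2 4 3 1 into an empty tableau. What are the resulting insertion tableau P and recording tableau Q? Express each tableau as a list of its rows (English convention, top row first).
Insert each entry of the permutation into P by Schensted row insertion, recording in Q the position of each new cell.

After inserting 5: P = [[5]].
After inserting 2: P = [[2], [5]].
After inserting 4: P = [[2, 4], [5]].
After inserting 3: P = [[2, 3], [4], [5]].
After inserting 1: P = [[1, 3], [2], [4], [5]].

So P = [[1, 3], [2], [4], [5]], Q = [[1, 3], [2], [4], [5]].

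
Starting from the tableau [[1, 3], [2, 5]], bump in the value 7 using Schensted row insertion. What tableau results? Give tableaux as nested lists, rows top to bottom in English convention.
7 is larger than every entry of row 1, so it is appended to row 1. The new tableau is [[1, 3, 7], [2, 5]].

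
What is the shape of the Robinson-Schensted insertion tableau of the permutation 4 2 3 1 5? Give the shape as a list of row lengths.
Row-insert each entry into an empty tableau.

After inserting 4: P = [[4]].
After inserting 2: P = [[2], [4]].
After inserting 3: P = [[2, 3], [4]].
After inserting 1: P = [[1, 3], [2], [4]].
After inserting 5: P = [[1, 3, 5], [2], [4]].

The final insertion tableau P = [[1, 3, 5], [2], [4]] has shape [3, 1, 1].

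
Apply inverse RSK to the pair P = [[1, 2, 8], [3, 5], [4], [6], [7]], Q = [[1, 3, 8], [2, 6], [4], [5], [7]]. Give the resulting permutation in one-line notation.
7 4 6 5 1 3 2 8

Reverse the RSK construction: for i from n down to 1, find the cell of Q containing i, remove the entry at that cell from P, and reverse-bump it up through P; the value ejected from row 1 is w(i).

Step i=8: Q has 8 at row 1, column 3; remove that cell from P, ejecting 8. So w(8) = 8. P is now [[1, 2], [3, 5], [4], [6], [7]].
Step i=7: Q has 7 at row 5, column 1; remove 7 from row 5 of P and reverse-bump: 7 enters row 4 and ejects 6; 6 enters row 3 and ejects 4; 4 enters row 2 and ejects 3; 3 enters row 1 and ejects 2. So w(7) = 2. P is now [[1, 3], [4, 5], [6], [7]].
Step i=6: Q has 6 at row 2, column 2; remove 5 from row 2 of P and reverse-bump: 5 enters row 1 and ejects 3. So w(6) = 3. P is now [[1, 5], [4], [6], [7]].
Step i=5: Q has 5 at row 4, column 1; remove 7 from row 4 of P and reverse-bump: 7 enters row 3 and ejects 6; 6 enters row 2 and ejects 4; 4 enters row 1 and ejects 1. So w(5) = 1. P is now [[4, 5], [6], [7]].
Step i=4: Q has 4 at row 3, column 1; remove 7 from row 3 of P and reverse-bump: 7 enters row 2 and ejects 6; 6 enters row 1 and ejects 5. So w(4) = 5. P is now [[4, 6], [7]].
Step i=3: Q has 3 at row 1, column 2; remove that cell from P, ejecting 6. So w(3) = 6. P is now [[4], [7]].
Step i=2: Q has 2 at row 2, column 1; remove 7 from row 2 of P and reverse-bump: 7 enters row 1 and ejects 4. So w(2) = 4. P is now [[7]].
Step i=1: Q has 1 at row 1, column 1; remove that cell from P, ejecting 7. So w(1) = 7. P is now [].

So w = 7 4 6 5 1 3 2 8.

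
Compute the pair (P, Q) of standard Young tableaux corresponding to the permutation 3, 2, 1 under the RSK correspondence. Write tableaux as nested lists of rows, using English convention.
Insert each entry of the permutation into P by Schensted row insertion, recording in Q the position of each new cell.

Insert 3: appended to row 1. P = [[3]].
Insert 2: 2 bumps 3 from row 1; 3 starts row 2. P = [[2], [3]].
Insert 1: 1 bumps 2 from row 1; 2 bumps 3 from row 2; 3 starts row 3. P = [[1], [2], [3]].

So P = [[1], [2], [3]], Q = [[1], [2], [3]].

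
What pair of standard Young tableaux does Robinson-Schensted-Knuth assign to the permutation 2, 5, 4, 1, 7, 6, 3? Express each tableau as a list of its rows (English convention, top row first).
Insert each entry of the permutation into P by Schensted row insertion, recording in Q the position of each new cell.

Insert 2: appended to row 1. P = [[2]].
Insert 5: appended to row 1. P = [[2, 5]].
Insert 4: 4 bumps 5 from row 1; 5 starts row 2. P = [[2, 4], [5]].
Insert 1: 1 bumps 2 from row 1; 2 bumps 5 from row 2; 5 starts row 3. P = [[1, 4], [2], [5]].
Insert 7: appended to row 1. P = [[1, 4, 7], [2], [5]].
Insert 6: 6 bumps 7 from row 1; 7 appends to row 2. P = [[1, 4, 6], [2, 7], [5]].
Insert 3: 3 bumps 4 from row 1; 4 bumps 7 from row 2; 7 appends to row 3. P = [[1, 3, 6], [2, 4], [5, 7]].

So P = [[1, 3, 6], [2, 4], [5, 7]], Q = [[1, 2, 5], [3, 6], [4, 7]].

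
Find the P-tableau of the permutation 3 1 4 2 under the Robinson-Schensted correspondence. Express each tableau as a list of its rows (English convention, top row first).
Insert 3: appended to row 1. P = [[3]].
Insert 1: 1 bumps 3 from row 1; 3 starts row 2. P = [[1], [3]].
Insert 4: appended to row 1. P = [[1, 4], [3]].
Insert 2: 2 bumps 4 from row 1; 4 appends to row 2. P = [[1, 2], [3, 4]].

So P = [[1, 2], [3, 4]].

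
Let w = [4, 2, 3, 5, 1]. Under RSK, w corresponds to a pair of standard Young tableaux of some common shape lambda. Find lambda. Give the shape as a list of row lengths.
RSK row insertion gives P = [[1, 3, 5], [2], [4]], which has shape [3, 1, 1].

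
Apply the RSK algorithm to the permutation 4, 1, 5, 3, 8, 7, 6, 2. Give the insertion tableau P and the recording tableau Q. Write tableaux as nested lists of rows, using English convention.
Insert each entry of the permutation into P by Schensted row insertion, recording in Q the position of each new cell.

After inserting 4: P = [[4]].
After inserting 1: P = [[1], [4]].
After inserting 5: P = [[1, 5], [4]].
After inserting 3: P = [[1, 3], [4, 5]].
After inserting 8: P = [[1, 3, 8], [4, 5]].
After inserting 7: P = [[1, 3, 7], [4, 5, 8]].
After inserting 6: P = [[1, 3, 6], [4, 5, 7], [8]].
After inserting 2: P = [[1, 2, 6], [3, 5, 7], [4], [8]].

So P = [[1, 2, 6], [3, 5, 7], [4], [8]], Q = [[1, 3, 5], [2, 4, 6], [7], [8]].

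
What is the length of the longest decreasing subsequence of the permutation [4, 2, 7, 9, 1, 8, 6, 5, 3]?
5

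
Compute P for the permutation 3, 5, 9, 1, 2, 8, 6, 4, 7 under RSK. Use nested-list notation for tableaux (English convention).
Insert 3: appended to row 1. P = [[3]].
Insert 5: appended to row 1. P = [[3, 5]].
Insert 9: appended to row 1. P = [[3, 5, 9]].
Insert 1: 1 bumps 3 from row 1; 3 starts row 2. P = [[1, 5, 9], [3]].
Insert 2: 2 bumps 5 from row 1; 5 appends to row 2. P = [[1, 2, 9], [3, 5]].
Insert 8: 8 bumps 9 from row 1; 9 appends to row 2. P = [[1, 2, 8], [3, 5, 9]].
Insert 6: 6 bumps 8 from row 1; 8 bumps 9 from row 2; 9 starts row 3. P = [[1, 2, 6], [3, 5, 8], [9]].
Insert 4: 4 bumps 6 from row 1; 6 bumps 8 from row 2; 8 bumps 9 from row 3; 9 starts row 4. P = [[1, 2, 4], [3, 5, 6], [8], [9]].
Insert 7: appended to row 1. P = [[1, 2, 4, 7], [3, 5, 6], [8], [9]].

So P = [[1, 2, 4, 7], [3, 5, 6], [8], [9]].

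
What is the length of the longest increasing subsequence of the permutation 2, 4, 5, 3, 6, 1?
4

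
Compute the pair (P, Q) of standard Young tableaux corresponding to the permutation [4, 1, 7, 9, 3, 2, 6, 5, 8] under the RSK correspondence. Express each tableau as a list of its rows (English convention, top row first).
Insert each entry of the permutation into P by Schensted row insertion, recording in Q the position of each new cell.

Insert 4: appended to row 1. P = [[4]].
Insert 1: 1 bumps 4 from row 1; 4 starts row 2. P = [[1], [4]].
Insert 7: appended to row 1. P = [[1, 7], [4]].
Insert 9: appended to row 1. P = [[1, 7, 9], [4]].
Insert 3: 3 bumps 7 from row 1; 7 appends to row 2. P = [[1, 3, 9], [4, 7]].
Insert 2: 2 bumps 3 from row 1; 3 bumps 4 from row 2; 4 starts row 3. P = [[1, 2, 9], [3, 7], [4]].
Insert 6: 6 bumps 9 from row 1; 9 appends to row 2. P = [[1, 2, 6], [3, 7, 9], [4]].
Insert 5: 5 bumps 6 from row 1; 6 bumps 7 from row 2; 7 appends to row 3. P = [[1, 2, 5], [3, 6, 9], [4, 7]].
Insert 8: appended to row 1. P = [[1, 2, 5, 8], [3, 6, 9], [4, 7]].

So P = [[1, 2, 5, 8], [3, 6, 9], [4, 7]], Q = [[1, 3, 4, 9], [2, 5, 7], [6, 8]].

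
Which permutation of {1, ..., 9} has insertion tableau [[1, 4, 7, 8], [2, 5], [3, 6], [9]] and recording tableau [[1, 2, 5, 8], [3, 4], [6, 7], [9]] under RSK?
Reverse the RSK construction: for i from n down to 1, find the cell of Q containing i, remove the entry at that cell from P, and reverse-bump it up through P; the value ejected from row 1 is w(i).

Step i=9: Q has 9 at row 4, column 1; remove 9 from row 4 of P and reverse-bump: 9 enters row 3 and ejects 6; 6 enters row 2 and ejects 5; 5 enters row 1 and ejects 4. So w(9) = 4. P is now [[1, 5, 7, 8], [2, 6], [3, 9]].
Step i=8: Q has 8 at row 1, column 4; remove that cell from P, ejecting 8. So w(8) = 8. P is now [[1, 5, 7], [2, 6], [3, 9]].
Step i=7: Q has 7 at row 3, column 2; remove 9 from row 3 of P and reverse-bump: 9 enters row 2 and ejects 6; 6 enters row 1 and ejects 5. So w(7) = 5. P is now [[1, 6, 7], [2, 9], [3]].
Step i=6: Q has 6 at row 3, column 1; remove 3 from row 3 of P and reverse-bump: 3 enters row 2 and ejects 2; 2 enters row 1 and ejects 1. So w(6) = 1. P is now [[2, 6, 7], [3, 9]].
Step i=5: Q has 5 at row 1, column 3; remove that cell from P, ejecting 7. So w(5) = 7. P is now [[2, 6], [3, 9]].
Step i=4: Q has 4 at row 2, column 2; remove 9 from row 2 of P and reverse-bump: 9 enters row 1 and ejects 6. So w(4) = 6. P is now [[2, 9], [3]].
Step i=3: Q has 3 at row 2, column 1; remove 3 from row 2 of P and reverse-bump: 3 enters row 1 and ejects 2. So w(3) = 2. P is now [[3, 9]].
Step i=2: Q has 2 at row 1, column 2; remove that cell from P, ejecting 9. So w(2) = 9. P is now [[3]].
Step i=1: Q has 1 at row 1, column 1; remove that cell from P, ejecting 3. So w(1) = 3. P is now [].

So w = 3 9 2 6 7 1 5 8 4.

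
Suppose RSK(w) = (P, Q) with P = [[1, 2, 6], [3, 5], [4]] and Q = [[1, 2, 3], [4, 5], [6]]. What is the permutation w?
4 5 6 1 3 2

Reverse RSK: for i = n, n-1, ..., 1, locate i in Q, remove the corresponding corner cell from P, and reverse-bump its entry up through P; the value ejected from row 1 is w(i).

So w = 4 5 6 1 3 2.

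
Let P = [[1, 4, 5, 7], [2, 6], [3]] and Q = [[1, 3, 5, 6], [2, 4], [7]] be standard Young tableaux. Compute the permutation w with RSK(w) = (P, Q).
Reverse RSK: for i = n, n-1, ..., 1, locate i in Q, remove the corresponding corner cell from P, and reverse-bump its entry up through P; the value ejected from row 1 is w(i).

So w = 3 2 6 4 5 7 1.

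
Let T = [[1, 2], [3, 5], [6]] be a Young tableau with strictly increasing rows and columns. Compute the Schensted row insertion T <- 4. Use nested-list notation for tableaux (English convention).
4 is larger than every entry of row 1, so it is appended to row 1. The new tableau is [[1, 2, 4], [3, 5], [6]].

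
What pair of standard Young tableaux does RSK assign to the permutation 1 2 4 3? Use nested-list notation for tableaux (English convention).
P = [[1, 2, 3], [4]], Q = [[1, 2, 3], [4]]

Insert each entry of the permutation into P by Schensted row insertion, recording in Q the position of each new cell.

Insert 1: appended to row 1. P = [[1]].
Insert 2: appended to row 1. P = [[1, 2]].
Insert 4: appended to row 1. P = [[1, 2, 4]].
Insert 3: 3 bumps 4 from row 1; 4 starts row 2. P = [[1, 2, 3], [4]].

So P = [[1, 2, 3], [4]], Q = [[1, 2, 3], [4]].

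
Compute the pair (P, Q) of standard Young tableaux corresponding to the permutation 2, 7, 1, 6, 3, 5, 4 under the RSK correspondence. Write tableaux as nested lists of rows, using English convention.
P = [[1, 3, 4], [2, 5], [6], [7]], Q = [[1, 2, 6], [3, 4], [5], [7]]

Insert each entry of the permutation into P by Schensted row insertion, recording in Q the position of each new cell.

Insert 2: appended to row 1. P = [[2]].
Insert 7: appended to row 1. P = [[2, 7]].
Insert 1: 1 bumps 2 from row 1; 2 starts row 2. P = [[1, 7], [2]].
Insert 6: 6 bumps 7 from row 1; 7 appends to row 2. P = [[1, 6], [2, 7]].
Insert 3: 3 bumps 6 from row 1; 6 bumps 7 from row 2; 7 starts row 3. P = [[1, 3], [2, 6], [7]].
Insert 5: appended to row 1. P = [[1, 3, 5], [2, 6], [7]].
Insert 4: 4 bumps 5 from row 1; 5 bumps 6 from row 2; 6 bumps 7 from row 3; 7 starts row 4. P = [[1, 3, 4], [2, 5], [6], [7]].

So P = [[1, 3, 4], [2, 5], [6], [7]], Q = [[1, 2, 6], [3, 4], [5], [7]].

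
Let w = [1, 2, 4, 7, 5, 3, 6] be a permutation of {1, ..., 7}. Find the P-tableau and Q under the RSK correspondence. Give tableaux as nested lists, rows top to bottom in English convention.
P = [[1, 2, 3, 5, 6], [4], [7]], Q = [[1, 2, 3, 4, 7], [5], [6]]

Insert each entry of the permutation into P by Schensted row insertion, recording in Q the position of each new cell.

Insert 1: appended to row 1. P = [[1]].
Insert 2: appended to row 1. P = [[1, 2]].
Insert 4: appended to row 1. P = [[1, 2, 4]].
Insert 7: appended to row 1. P = [[1, 2, 4, 7]].
Insert 5: 5 bumps 7 from row 1; 7 starts row 2. P = [[1, 2, 4, 5], [7]].
Insert 3: 3 bumps 4 from row 1; 4 bumps 7 from row 2; 7 starts row 3. P = [[1, 2, 3, 5], [4], [7]].
Insert 6: appended to row 1. P = [[1, 2, 3, 5, 6], [4], [7]].

So P = [[1, 2, 3, 5, 6], [4], [7]], Q = [[1, 2, 3, 4, 7], [5], [6]].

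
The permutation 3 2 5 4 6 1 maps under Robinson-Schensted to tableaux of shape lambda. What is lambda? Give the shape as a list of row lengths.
RSK row insertion gives P = [[1, 4, 6], [2, 5], [3]], which has shape [3, 2, 1].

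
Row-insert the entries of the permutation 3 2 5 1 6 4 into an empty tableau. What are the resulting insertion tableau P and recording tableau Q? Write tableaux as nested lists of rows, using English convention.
P = [[1, 4, 6], [2, 5], [3]], Q = [[1, 3, 5], [2, 6], [4]]

Insert each entry of the permutation into P by Schensted row insertion, recording in Q the position of each new cell.

Insert 3: appended to row 1. P = [[3]], Q = [[1]].
Insert 2: 2 bumps 3 from row 1; 3 starts row 2. P = [[2], [3]], Q = [[1], [2]].
Insert 5: appended to row 1. P = [[2, 5], [3]], Q = [[1, 3], [2]].
Insert 1: 1 bumps 2 from row 1; 2 bumps 3 from row 2; 3 starts row 3. P = [[1, 5], [2], [3]], Q = [[1, 3], [2], [4]].
Insert 6: appended to row 1. P = [[1, 5, 6], [2], [3]], Q = [[1, 3, 5], [2], [4]].
Insert 4: 4 bumps 5 from row 1; 5 appends to row 2. P = [[1, 4, 6], [2, 5], [3]], Q = [[1, 3, 5], [2, 6], [4]].

So P = [[1, 4, 6], [2, 5], [3]], Q = [[1, 3, 5], [2, 6], [4]].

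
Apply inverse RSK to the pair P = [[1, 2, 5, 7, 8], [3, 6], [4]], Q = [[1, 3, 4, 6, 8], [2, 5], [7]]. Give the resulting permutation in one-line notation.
4 1 3 6 5 7 2 8

Reverse the RSK construction: for i from n down to 1, find the cell of Q containing i, remove the entry at that cell from P, and reverse-bump it up through P; the value ejected from row 1 is w(i).

Step i=8: Q has 8 at row 1, column 5; remove that cell from P, ejecting 8. So w(8) = 8. P is now [[1, 2, 5, 7], [3, 6], [4]].
Step i=7: Q has 7 at row 3, column 1; remove 4 from row 3 of P and reverse-bump: 4 enters row 2 and ejects 3; 3 enters row 1 and ejects 2. So w(7) = 2. P is now [[1, 3, 5, 7], [4, 6]].
Step i=6: Q has 6 at row 1, column 4; remove that cell from P, ejecting 7. So w(6) = 7. P is now [[1, 3, 5], [4, 6]].
Step i=5: Q has 5 at row 2, column 2; remove 6 from row 2 of P and reverse-bump: 6 enters row 1 and ejects 5. So w(5) = 5. P is now [[1, 3, 6], [4]].
Step i=4: Q has 4 at row 1, column 3; remove that cell from P, ejecting 6. So w(4) = 6. P is now [[1, 3], [4]].
Step i=3: Q has 3 at row 1, column 2; remove that cell from P, ejecting 3. So w(3) = 3. P is now [[1], [4]].
Step i=2: Q has 2 at row 2, column 1; remove 4 from row 2 of P and reverse-bump: 4 enters row 1 and ejects 1. So w(2) = 1. P is now [[4]].
Step i=1: Q has 1 at row 1, column 1; remove that cell from P, ejecting 4. So w(1) = 4. P is now [].

So w = 4 1 3 6 5 7 2 8.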